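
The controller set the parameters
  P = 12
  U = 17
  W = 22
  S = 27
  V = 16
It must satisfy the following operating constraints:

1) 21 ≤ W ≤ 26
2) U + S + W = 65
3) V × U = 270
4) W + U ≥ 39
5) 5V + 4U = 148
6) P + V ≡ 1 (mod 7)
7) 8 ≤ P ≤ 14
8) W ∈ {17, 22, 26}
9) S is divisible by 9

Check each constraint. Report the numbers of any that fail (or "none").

Constraints 2, 3, and 6 are violated.

1) W = 22 lies in [21, 26]  yes
2) U + S + W = 17 + 27 + 22 = 66, not 65  no
3) V × U = 16 × 17 = 272, not 270  no
4) W + U = 22 + 17 = 39; 39 ≥ 39  yes
5) 5V + 4U = 5(16) + 4(17) = 148  yes
6) P + V = 28; 28 mod 7 = 0, not 1  no
7) P = 12 lies in [8, 14]  yes
8) W = 22 is in {17, 22, 26}  yes
9) 27 / 9 = 3, so 9 divides 27  yes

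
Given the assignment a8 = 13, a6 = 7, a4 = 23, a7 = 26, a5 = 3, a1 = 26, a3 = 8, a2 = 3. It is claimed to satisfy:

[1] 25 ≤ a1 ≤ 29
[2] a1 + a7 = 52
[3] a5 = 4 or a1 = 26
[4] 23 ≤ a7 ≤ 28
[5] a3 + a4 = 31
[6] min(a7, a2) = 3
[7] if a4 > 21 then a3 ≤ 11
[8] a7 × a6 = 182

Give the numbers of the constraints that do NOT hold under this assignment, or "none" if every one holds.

[1] a1 = 26 lies in [25, 29] — satisfied.
[2] a1 + a7 = 26 + 26 = 52 — satisfied.
[3] a5 = 3 ≠ 4, but a1 = 26 = 26 (second disjunct) — satisfied.
[4] a7 = 26 lies in [23, 28] — satisfied.
[5] a3 + a4 = 8 + 23 = 31 — satisfied.
[6] min(26, 3) = 3 — satisfied.
[7] a4 = 23 > 21, so we need a3 ≤ 11; a3 = 8 ≤ 11 — satisfied.
[8] a7 × a6 = 26 × 7 = 182 — satisfied.

None — every constraint holds.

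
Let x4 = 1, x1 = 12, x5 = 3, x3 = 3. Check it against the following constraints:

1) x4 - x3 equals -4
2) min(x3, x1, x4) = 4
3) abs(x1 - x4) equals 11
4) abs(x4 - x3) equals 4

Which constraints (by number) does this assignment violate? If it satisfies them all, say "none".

1) x4 - x3 = 1 - 3 = -2, not -4  ✗
2) min(3, 12, 1) = 1, not 4  ✗
3) abs(12 - 1) = 11  ✓
4) abs(1 - 3) = 2, not 4  ✗

No — constraints 1, 2, and 4 are not satisfied.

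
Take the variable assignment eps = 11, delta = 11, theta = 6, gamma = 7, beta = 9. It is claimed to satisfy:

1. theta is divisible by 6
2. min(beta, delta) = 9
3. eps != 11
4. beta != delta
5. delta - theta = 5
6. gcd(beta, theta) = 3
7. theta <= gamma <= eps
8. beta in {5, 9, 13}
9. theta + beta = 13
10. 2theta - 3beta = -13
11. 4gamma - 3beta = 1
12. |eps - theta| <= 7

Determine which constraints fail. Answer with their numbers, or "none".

Constraints 3, 9, and 10 do not hold.

1. 6 / 6 = 1, so 6 divides 6 — holds.
2. min(9, 11) = 9 — holds.
3. eps = 11, but 11 is required to differ — fails.
4. beta = 9, delta = 11; distinct — holds.
5. delta - theta = 11 - 6 = 5 — holds.
6. gcd(9, 6) = 3 — holds.
7. values 6 <= 7 <= 11 — holds.
8. beta = 9 is in {5, 9, 13} — holds.
9. theta + beta = 6 + 9 = 15, not 13 — fails.
10. 2theta - 3beta = 2(6) - 3(9) = -15, not -13 — fails.
11. 4gamma - 3beta = 4(7) - 3(9) = 1 — holds.
12. |11 - 6| = 5; 5 ≤ 7 — holds.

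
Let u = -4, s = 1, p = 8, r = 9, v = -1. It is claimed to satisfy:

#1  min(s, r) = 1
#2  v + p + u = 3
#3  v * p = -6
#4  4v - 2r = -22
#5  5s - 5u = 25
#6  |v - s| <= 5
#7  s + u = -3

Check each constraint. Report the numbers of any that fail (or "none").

No — constraint 3 is not satisfied.

#1 min(1, 9) = 1 — holds.
#2 v + p + u = -1 + 8 + (-4) = 3 — holds.
#3 v * p = -1 * 8 = -8, not -6 — fails.
#4 4v - 2r = 4(-1) - 2(9) = -22 — holds.
#5 5s - 5u = 5(1) - 5(-4) = 25 — holds.
#6 |-1 - 1| = 2; 2 ≤ 5 — holds.
#7 s + u = 1 + (-4) = -3 — holds.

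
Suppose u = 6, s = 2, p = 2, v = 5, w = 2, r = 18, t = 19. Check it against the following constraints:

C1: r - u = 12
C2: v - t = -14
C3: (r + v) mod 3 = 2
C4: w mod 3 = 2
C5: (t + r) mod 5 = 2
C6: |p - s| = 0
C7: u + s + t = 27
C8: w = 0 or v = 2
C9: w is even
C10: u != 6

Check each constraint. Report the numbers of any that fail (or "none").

Constraints 8 and 10 are violated.

C1: r - u = 18 - 6 = 12  ✔
C2: v - t = 5 - 19 = -14  ✔
C3: r + v = 23; 23 mod 3 = 2  ✔
C4: 2 mod 3 = 2  ✔
C5: t + r = 37; 37 mod 5 = 2  ✔
C6: |2 - 2| = 0  ✔
C7: u + s + t = 6 + 2 + 19 = 27  ✔
C8: w = 2 ≠ 0 and v = 5 ≠ 2; both disjuncts false  ✘
C9: w = 2 is even  ✔
C10: u = 6, but 6 is required to differ  ✘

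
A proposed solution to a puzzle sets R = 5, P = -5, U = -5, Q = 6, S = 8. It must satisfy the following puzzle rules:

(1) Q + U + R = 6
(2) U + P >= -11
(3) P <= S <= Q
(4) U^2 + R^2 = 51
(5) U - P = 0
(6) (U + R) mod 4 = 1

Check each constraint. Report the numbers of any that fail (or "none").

Constraints 3, 4, and 6 do not hold.

(1) Q + U + R = 6 + (-5) + 5 = 6 — holds.
(2) U + P = -5 + (-5) = -10; -10 ≥ -11 — holds.
(3) values -5, 8, 6; S = 8 is not <= Q = 6 — does not hold.
(4) U^2 + R^2 = (-5)^2 + 5^2 = 25 + 25 = 50, not 51 — does not hold.
(5) U - P = -5 - (-5) = 0 — holds.
(6) U + R = 0; 0 mod 4 = 0, not 1 — does not hold.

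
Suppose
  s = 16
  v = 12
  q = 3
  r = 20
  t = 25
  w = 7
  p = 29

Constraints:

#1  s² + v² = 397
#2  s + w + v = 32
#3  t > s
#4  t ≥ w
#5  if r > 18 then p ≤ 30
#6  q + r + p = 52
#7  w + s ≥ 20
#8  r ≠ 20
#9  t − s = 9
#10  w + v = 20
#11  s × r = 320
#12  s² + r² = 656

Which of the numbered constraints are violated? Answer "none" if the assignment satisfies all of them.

#1 s² + v² = 16² + 12² = 256 + 144 = 400, not 397 — fails.
#2 s + w + v = 16 + 7 + 12 = 35, not 32 — fails.
#3 t = 25, s = 16; 25 > 16 — holds.
#4 t = 25, w = 7; 25 ≥ 7 — holds.
#5 r = 20 > 18, so we need p ≤ 30; p = 29 ≤ 30 — holds.
#6 q + r + p = 3 + 20 + 29 = 52 — holds.
#7 w + s = 7 + 16 = 23; 23 ≥ 20 — holds.
#8 r = 20, but 20 is required to differ — fails.
#9 t − s = 25 − 16 = 9 — holds.
#10 w + v = 7 + 12 = 19, not 20 — fails.
#11 s × r = 16 × 20 = 320 — holds.
#12 s² + r² = 16² + 20² = 256 + 400 = 656 — holds.

No — constraints 1, 2, 8, and 10 are not satisfied.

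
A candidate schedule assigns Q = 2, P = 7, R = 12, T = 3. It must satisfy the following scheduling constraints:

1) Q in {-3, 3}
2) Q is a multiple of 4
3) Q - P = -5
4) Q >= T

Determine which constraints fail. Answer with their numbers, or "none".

1) Q = 2 is not in {-3, 3}  FAIL
2) 2 = 4*0 + 2, so 4 does not divide 2  FAIL
3) Q - P = 2 - 7 = -5  OK
4) Q = 2, T = 3; 2 < 3 (want ≥)  FAIL

No — constraints 1, 2, and 4 are not satisfied.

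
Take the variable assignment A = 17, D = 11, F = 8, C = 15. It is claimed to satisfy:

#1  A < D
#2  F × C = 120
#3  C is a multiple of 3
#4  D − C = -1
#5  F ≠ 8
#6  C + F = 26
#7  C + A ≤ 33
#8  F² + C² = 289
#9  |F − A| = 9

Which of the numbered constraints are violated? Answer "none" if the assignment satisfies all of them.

Violated: 1, 4, 5, 6.

#1 A = 17, D = 11; 17 ≥ 11 (want <) — violated.
#2 F × C = 8 × 15 = 120 — satisfied.
#3 15 / 3 = 5, so 3 divides 15 — satisfied.
#4 D − C = 11 − 15 = -4, not -1 — violated.
#5 F = 8, but 8 is required to differ — violated.
#6 C + F = 15 + 8 = 23, not 26 — violated.
#7 C + A = 15 + 17 = 32; 32 ≤ 33 — satisfied.
#8 F² + C² = 8² + 15² = 64 + 225 = 289 — satisfied.
#9 |8 − 17| = 9 — satisfied.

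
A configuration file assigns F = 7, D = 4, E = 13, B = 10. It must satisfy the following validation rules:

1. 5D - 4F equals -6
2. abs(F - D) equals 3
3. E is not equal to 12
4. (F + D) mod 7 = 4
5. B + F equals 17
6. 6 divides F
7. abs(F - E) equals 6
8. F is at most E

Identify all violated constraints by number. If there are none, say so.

No — constraints 1, 6 are not satisfied.

1. 5D - 4F = 5(4) - 4(7) = -8, not -6 — violated.
2. abs(7 - 4) = 3 — satisfied.
3. E = 13, and 13 ≠ 12 — satisfied.
4. F + D = 11; 11 mod 7 = 4 — satisfied.
5. B + F = 10 + 7 = 17 — satisfied.
6. 7 = 6*1 + 1, so 6 does not divide 7 — violated.
7. abs(7 - 13) = 6 — satisfied.
8. F = 7, E = 13; 7 ≤ 13 — satisfied.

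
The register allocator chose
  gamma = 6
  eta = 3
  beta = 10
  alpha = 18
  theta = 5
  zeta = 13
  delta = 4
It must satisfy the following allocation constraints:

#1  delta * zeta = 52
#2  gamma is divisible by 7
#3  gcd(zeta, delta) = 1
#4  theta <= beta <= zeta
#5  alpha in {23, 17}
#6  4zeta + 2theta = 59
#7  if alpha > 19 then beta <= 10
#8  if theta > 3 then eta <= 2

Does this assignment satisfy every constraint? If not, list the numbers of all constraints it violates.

#1 delta * zeta = 4 * 13 = 52 — holds.
#2 6 = 7*0 + 6, so 7 does not divide 6 — fails.
#3 gcd(13, 4) = 1 — holds.
#4 values 5 <= 10 <= 13 — holds.
#5 alpha = 18 is not in {23, 17} — fails.
#6 4zeta + 2theta = 4(13) + 2(5) = 62, not 59 — fails.
#7 alpha = 18, not > 19; antecedent false, conditional vacuously true — holds.
#8 theta = 5 > 3, so we need eta ≤ 2; but eta = 3 > 2 — fails.

The assignment fails constraints 2, 5, 6, and 8.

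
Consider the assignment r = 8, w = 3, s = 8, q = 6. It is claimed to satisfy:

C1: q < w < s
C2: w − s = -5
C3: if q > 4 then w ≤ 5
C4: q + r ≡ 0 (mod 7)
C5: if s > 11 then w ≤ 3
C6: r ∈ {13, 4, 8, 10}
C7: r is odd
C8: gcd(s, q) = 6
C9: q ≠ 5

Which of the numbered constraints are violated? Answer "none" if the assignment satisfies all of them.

C1: values 6, 3, 8; q = 6 is not < w = 3  ✘
C2: w − s = 3 − 8 = -5  ✔
C3: q = 6 > 4, so we need w ≤ 5; w = 3 ≤ 5  ✔
C4: q + r = 14; 14 mod 7 = 0  ✔
C5: s = 8, not > 11; antecedent false, conditional vacuously true  ✔
C6: r = 8 is in {13, 4, 8, 10}  ✔
C7: r = 8 is even  ✘
C8: gcd(8, 6) = 2, not 6  ✘
C9: q = 6, and 6 ≠ 5  ✔

The assignment fails constraints 1, 7, and 8.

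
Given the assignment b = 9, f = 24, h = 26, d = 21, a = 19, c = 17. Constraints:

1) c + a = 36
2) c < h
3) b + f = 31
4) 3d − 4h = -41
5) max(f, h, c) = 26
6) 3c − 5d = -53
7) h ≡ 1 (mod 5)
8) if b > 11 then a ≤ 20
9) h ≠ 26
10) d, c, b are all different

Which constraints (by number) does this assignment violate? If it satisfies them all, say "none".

1) c + a = 17 + 19 = 36  ✔
2) c = 17, h = 26; 17 < 26  ✔
3) b + f = 9 + 24 = 33, not 31  ✘
4) 3d − 4h = 3(21) − 4(26) = -41  ✔
5) max(24, 26, 17) = 26  ✔
6) 3c − 5d = 3(17) − 5(21) = -54, not -53  ✘
7) 26 mod 5 = 1  ✔
8) b = 9, not > 11; antecedent false, conditional vacuously true  ✔
9) h = 26, but 26 is required to differ  ✘
10) values 21, 17, 9 are pairwise distinct  ✔

Constraints 3, 6, and 9 do not hold.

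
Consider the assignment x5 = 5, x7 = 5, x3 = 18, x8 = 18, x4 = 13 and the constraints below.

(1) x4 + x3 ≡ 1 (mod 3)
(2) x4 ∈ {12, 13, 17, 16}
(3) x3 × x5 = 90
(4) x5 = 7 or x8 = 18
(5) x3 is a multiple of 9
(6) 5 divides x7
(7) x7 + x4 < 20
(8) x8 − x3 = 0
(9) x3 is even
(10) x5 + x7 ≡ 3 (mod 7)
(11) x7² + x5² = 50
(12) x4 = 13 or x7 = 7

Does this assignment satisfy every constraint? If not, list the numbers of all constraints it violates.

All constraints are satisfied.

(1) x4 + x3 = 31; 31 mod 3 = 1 — holds.
(2) x4 = 13 is in {12, 13, 17, 16} — holds.
(3) x3 × x5 = 18 × 5 = 90 — holds.
(4) x5 = 5 ≠ 7, but x8 = 18 = 18 (second disjunct) — holds.
(5) 18 / 9 = 2, so 9 divides 18 — holds.
(6) 5 / 5 = 1, so 5 divides 5 — holds.
(7) x7 + x4 = 5 + 13 = 18; 18 < 20 — holds.
(8) x8 − x3 = 18 − 18 = 0 — holds.
(9) x3 = 18 is even — holds.
(10) x5 + x7 = 10; 10 mod 7 = 3 — holds.
(11) x7² + x5² = 5² + 5² = 25 + 25 = 50 — holds.
(12) x4 = 13 = 13 (first disjunct) — holds.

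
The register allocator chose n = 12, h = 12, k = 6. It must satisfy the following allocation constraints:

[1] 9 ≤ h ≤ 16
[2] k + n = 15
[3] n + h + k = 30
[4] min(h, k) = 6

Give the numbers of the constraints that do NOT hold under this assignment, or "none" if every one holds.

Constraint 2 is violated.

[1] h = 12 lies in [9, 16] — satisfied.
[2] k + n = 6 + 12 = 18, not 15 — violated.
[3] n + h + k = 12 + 12 + 6 = 30 — satisfied.
[4] min(12, 6) = 6 — satisfied.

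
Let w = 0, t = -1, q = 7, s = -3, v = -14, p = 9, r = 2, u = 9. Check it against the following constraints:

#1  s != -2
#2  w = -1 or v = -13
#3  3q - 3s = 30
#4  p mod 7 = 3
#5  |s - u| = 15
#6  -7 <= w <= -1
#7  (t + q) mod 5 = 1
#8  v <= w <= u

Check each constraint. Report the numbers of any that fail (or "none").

The assignment fails constraints 2, 4, 5, and 6.

#1 s = -3, and -3 ≠ -2  holds
#2 w = 0 ≠ -1 and v = -14 ≠ -13; both disjuncts false  fails
#3 3q - 3s = 3(7) - 3(-3) = 30  holds
#4 9 mod 7 = 2, not 3  fails
#5 |-3 - 9| = 12, not 15  fails
#6 w = 0 is outside [-7, -1]  fails
#7 t + q = 6; 6 mod 5 = 1  holds
#8 values -14 <= 0 <= 9  holds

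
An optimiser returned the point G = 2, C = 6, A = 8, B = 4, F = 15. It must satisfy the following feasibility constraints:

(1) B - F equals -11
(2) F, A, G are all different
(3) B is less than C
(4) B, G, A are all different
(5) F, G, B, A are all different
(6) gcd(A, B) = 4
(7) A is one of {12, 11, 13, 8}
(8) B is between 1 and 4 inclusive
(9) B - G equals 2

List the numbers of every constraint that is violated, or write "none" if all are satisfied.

(1) B - F = 4 - 15 = -11  ✔
(2) values 15, 8, 2 are pairwise distinct  ✔
(3) B = 4, C = 6; 4 < 6  ✔
(4) values 4, 2, 8 are pairwise distinct  ✔
(5) values 15, 2, 4, 8 are pairwise distinct  ✔
(6) gcd(8, 4) = 4  ✔
(7) A = 8 is in {12, 11, 13, 8}  ✔
(8) B = 4 lies in [1, 4]  ✔
(9) B - G = 4 - 2 = 2  ✔

The assignment satisfies every constraint.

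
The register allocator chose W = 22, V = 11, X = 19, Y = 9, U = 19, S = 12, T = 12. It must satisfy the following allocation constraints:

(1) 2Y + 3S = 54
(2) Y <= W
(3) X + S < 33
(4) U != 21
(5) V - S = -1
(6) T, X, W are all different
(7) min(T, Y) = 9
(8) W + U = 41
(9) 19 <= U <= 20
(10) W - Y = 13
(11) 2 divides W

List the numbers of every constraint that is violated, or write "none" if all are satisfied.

(1) 2Y + 3S = 2(9) + 3(12) = 54  OK
(2) Y = 9, W = 22; 9 ≤ 22  OK
(3) X + S = 19 + 12 = 31; 31 < 33  OK
(4) U = 19, and 19 ≠ 21  OK
(5) V - S = 11 - 12 = -1  OK
(6) values 12, 19, 22 are pairwise distinct  OK
(7) min(12, 9) = 9  OK
(8) W + U = 22 + 19 = 41  OK
(9) U = 19 lies in [19, 20]  OK
(10) W - Y = 22 - 9 = 13  OK
(11) 22 / 2 = 11, so 2 divides 22  OK

No violations.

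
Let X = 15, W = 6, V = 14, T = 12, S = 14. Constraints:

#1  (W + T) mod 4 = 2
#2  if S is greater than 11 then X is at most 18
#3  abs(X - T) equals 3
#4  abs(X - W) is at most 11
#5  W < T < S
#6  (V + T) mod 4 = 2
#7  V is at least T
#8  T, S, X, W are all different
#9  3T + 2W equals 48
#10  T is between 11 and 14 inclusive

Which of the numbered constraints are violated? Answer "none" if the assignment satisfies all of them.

#1 W + T = 18; 18 mod 4 = 2 — holds.
#2 S = 14 > 11, so we need X ≤ 18; X = 15 ≤ 18 — holds.
#3 abs(15 - 12) = 3 — holds.
#4 abs(15 - 6) = 9; 9 ≤ 11 — holds.
#5 values 6 < 12 < 14 — holds.
#6 V + T = 26; 26 mod 4 = 2 — holds.
#7 V = 14, T = 12; 14 ≥ 12 — holds.
#8 values 12, 14, 15, 6 are pairwise distinct — holds.
#9 3T + 2W = 3(12) + 2(6) = 48 — holds.
#10 T = 12 lies in [11, 14] — holds.

The assignment satisfies every constraint.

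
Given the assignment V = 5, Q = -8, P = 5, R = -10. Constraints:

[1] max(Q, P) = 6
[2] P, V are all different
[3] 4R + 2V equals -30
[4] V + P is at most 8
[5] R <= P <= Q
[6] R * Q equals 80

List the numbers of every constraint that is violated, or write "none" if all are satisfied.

[1] max(-8, 5) = 5, not 6  ✗
[2] P = V = 5, not all different  ✗
[3] 4R + 2V = 4(-10) + 2(5) = -30  ✓
[4] V + P = 5 + 5 = 10; 10 > 8, bound 8 not met  ✗
[5] values -10, 5, -8; P = 5 is not <= Q = -8  ✗
[6] R * Q = -10 * (-8) = 80  ✓

The assignment fails constraints 1, 2, 4, and 5.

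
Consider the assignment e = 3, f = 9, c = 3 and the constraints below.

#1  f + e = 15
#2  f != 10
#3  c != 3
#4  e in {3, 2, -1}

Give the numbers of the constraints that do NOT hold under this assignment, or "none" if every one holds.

#1 f + e = 9 + 3 = 12, not 15  FAIL
#2 f = 9, and 9 ≠ 10  OK
#3 c = 3, but 3 is required to differ  FAIL
#4 e = 3 is in {3, 2, -1}  OK

No — constraints 1 and 3 are not satisfied.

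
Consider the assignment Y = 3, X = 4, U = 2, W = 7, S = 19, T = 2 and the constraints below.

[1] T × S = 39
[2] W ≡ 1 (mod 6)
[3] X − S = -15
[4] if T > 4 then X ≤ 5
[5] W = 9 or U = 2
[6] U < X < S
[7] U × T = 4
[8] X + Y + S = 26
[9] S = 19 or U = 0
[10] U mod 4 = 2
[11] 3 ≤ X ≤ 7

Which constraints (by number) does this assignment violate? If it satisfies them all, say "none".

No — constraint 1 is not satisfied.

[1] T × S = 2 × 19 = 38, not 39  ✘
[2] 7 mod 6 = 1  ✔
[3] X − S = 4 − 19 = -15  ✔
[4] T = 2, not > 4; antecedent false, conditional vacuously true  ✔
[5] W = 7 ≠ 9, but U = 2 = 2 (second disjunct)  ✔
[6] values 2 < 4 < 19  ✔
[7] U × T = 2 × 2 = 4  ✔
[8] X + Y + S = 4 + 3 + 19 = 26  ✔
[9] S = 19 = 19 (first disjunct)  ✔
[10] 2 mod 4 = 2  ✔
[11] X = 4 lies in [3, 7]  ✔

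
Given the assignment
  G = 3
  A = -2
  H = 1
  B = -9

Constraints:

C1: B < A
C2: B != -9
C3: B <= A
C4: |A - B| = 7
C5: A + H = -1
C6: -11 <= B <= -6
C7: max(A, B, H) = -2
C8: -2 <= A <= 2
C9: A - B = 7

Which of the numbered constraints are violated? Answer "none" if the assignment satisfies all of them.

C1: B = -9, A = -2; -9 < -2 — OK.
C2: B = -9, but -9 is required to differ — violated.
C3: B = -9, A = -2; -9 ≤ -2 — OK.
C4: |-2 - (-9)| = 7 — OK.
C5: A + H = -2 + 1 = -1 — OK.
C6: B = -9 lies in [-11, -6] — OK.
C7: max(-2, -9, 1) = 1, not -2 — violated.
C8: A = -2 lies in [-2, 2] — OK.
C9: A - B = -2 - (-9) = 7 — OK.

Violated: 2 and 7.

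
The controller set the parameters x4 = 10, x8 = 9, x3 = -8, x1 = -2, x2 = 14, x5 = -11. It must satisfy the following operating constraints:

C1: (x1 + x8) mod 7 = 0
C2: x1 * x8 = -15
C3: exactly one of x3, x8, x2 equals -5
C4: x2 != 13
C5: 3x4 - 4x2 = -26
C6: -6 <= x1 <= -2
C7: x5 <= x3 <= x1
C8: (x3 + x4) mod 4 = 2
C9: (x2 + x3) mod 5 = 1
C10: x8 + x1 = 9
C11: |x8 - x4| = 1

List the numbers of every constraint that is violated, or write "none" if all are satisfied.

Constraints 2, 3, and 10 are violated.

C1: x1 + x8 = 7; 7 mod 7 = 0  yes
C2: x1 * x8 = -2 * 9 = -18, not -15  no
C3: x3=-8, x8=9, x2=14; 0 of them equal -5, not exactly one  no
C4: x2 = 14, and 14 ≠ 13  yes
C5: 3x4 - 4x2 = 3(10) - 4(14) = -26  yes
C6: x1 = -2 lies in [-6, -2]  yes
C7: values -11 <= -8 <= -2  yes
C8: x3 + x4 = 2; 2 mod 4 = 2  yes
C9: x2 + x3 = 6; 6 mod 5 = 1  yes
C10: x8 + x1 = 9 + (-2) = 7, not 9  no
C11: |9 - 10| = 1  yes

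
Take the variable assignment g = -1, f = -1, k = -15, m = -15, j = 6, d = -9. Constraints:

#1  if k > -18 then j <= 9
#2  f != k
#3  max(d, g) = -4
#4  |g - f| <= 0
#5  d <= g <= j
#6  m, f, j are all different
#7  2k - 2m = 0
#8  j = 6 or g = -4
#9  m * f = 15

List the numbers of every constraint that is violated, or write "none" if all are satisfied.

#1 k = -15 > -18, so we need j ≤ 9; j = 6 ≤ 9 — satisfied.
#2 f = -1, k = -15; distinct — satisfied.
#3 max(-9, -1) = -1, not -4 — violated.
#4 |-1 - (-1)| = 0; 0 ≤ 0 — satisfied.
#5 values -9 <= -1 <= 6 — satisfied.
#6 values -15, -1, 6 are pairwise distinct — satisfied.
#7 2k - 2m = 2(-15) - 2(-15) = 0 — satisfied.
#8 j = 6 = 6 (first disjunct) — satisfied.
#9 m * f = -15 * (-1) = 15 — satisfied.

Constraint 3 does not hold.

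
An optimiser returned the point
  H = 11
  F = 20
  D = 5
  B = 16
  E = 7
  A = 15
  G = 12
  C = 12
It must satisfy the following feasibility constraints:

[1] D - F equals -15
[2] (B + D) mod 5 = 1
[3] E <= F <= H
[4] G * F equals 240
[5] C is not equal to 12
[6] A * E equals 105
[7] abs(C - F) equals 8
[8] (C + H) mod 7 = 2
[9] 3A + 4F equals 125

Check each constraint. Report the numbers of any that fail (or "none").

[1] D - F = 5 - 20 = -15  OK
[2] B + D = 21; 21 mod 5 = 1  OK
[3] values 7, 20, 11; F = 20 is not <= H = 11  FAIL
[4] G * F = 12 * 20 = 240  OK
[5] C = 12, but 12 is required to differ  FAIL
[6] A * E = 15 * 7 = 105  OK
[7] abs(12 - 20) = 8  OK
[8] C + H = 23; 23 mod 7 = 2  OK
[9] 3A + 4F = 3(15) + 4(20) = 125  OK

Violated: 3 and 5.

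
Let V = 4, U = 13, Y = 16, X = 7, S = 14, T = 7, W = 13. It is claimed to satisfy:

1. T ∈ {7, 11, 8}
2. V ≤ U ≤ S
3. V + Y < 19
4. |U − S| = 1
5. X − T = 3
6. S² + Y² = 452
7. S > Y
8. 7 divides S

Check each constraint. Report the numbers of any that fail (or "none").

The assignment fails constraints 3, 5, and 7.

1. T = 7 is in {7, 11, 8} — satisfied.
2. values 4 ≤ 13 ≤ 14 — satisfied.
3. V + Y = 4 + 16 = 20; 20 ≥ 19, bound 19 not met — violated.
4. |13 − 14| = 1 — satisfied.
5. X − T = 7 − 7 = 0, not 3 — violated.
6. S² + Y² = 14² + 16² = 196 + 256 = 452 — satisfied.
7. S = 14, Y = 16; 14 ≤ 16 (want >) — violated.
8. 14 / 7 = 2, so 7 divides 14 — satisfied.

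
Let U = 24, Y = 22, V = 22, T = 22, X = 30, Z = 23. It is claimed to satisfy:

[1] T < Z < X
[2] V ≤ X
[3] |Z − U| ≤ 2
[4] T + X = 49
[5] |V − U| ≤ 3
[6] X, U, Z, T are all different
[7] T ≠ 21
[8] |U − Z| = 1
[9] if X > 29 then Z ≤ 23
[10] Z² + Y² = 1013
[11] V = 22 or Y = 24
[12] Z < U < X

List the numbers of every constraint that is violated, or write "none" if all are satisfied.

Constraint 4 is violated.

[1] values 22 < 23 < 30  true
[2] V = 22, X = 30; 22 ≤ 30  true
[3] |23 − 24| = 1; 1 ≤ 2  true
[4] T + X = 22 + 30 = 52, not 49  false
[5] |22 − 24| = 2; 2 ≤ 3  true
[6] values 30, 24, 23, 22 are pairwise distinct  true
[7] T = 22, and 22 ≠ 21  true
[8] |24 − 23| = 1  true
[9] X = 30 > 29, so we need Z ≤ 23; Z = 23 ≤ 23  true
[10] Z² + Y² = 23² + 22² = 529 + 484 = 1013  true
[11] V = 22 = 22 (first disjunct)  true
[12] values 23 < 24 < 30  true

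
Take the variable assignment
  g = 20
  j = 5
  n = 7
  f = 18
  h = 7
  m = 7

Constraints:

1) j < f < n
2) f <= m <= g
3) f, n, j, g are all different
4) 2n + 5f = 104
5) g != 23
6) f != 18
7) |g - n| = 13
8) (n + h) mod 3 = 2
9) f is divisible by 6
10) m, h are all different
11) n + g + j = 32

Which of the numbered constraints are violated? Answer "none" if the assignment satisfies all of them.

No — constraints 1, 2, 6, and 10 are not satisfied.

1) values 5, 18, 7; f = 18 is not < n = 7 — violated.
2) values 18, 7, 20; f = 18 is not <= m = 7 — violated.
3) values 18, 7, 5, 20 are pairwise distinct — OK.
4) 2n + 5f = 2(7) + 5(18) = 104 — OK.
5) g = 20, and 20 ≠ 23 — OK.
6) f = 18, but 18 is required to differ — violated.
7) |20 - 7| = 13 — OK.
8) n + h = 14; 14 mod 3 = 2 — OK.
9) 18 / 6 = 3, so 6 divides 18 — OK.
10) m = h = 7, not all different — violated.
11) n + g + j = 7 + 20 + 5 = 32 — OK.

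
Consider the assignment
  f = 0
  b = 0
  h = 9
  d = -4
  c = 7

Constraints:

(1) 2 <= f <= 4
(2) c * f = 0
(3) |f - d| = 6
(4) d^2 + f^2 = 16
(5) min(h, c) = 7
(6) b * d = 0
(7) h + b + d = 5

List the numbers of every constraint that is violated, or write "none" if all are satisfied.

(1) f = 0 is outside [2, 4]  fails
(2) c * f = 7 * 0 = 0  holds
(3) |0 - (-4)| = 4, not 6  fails
(4) d^2 + f^2 = (-4)^2 + 0^2 = 16 + 0 = 16  holds
(5) min(9, 7) = 7  holds
(6) b * d = 0 * (-4) = 0  holds
(7) h + b + d = 9 + 0 + (-4) = 5  holds

The assignment fails constraints 1, 3.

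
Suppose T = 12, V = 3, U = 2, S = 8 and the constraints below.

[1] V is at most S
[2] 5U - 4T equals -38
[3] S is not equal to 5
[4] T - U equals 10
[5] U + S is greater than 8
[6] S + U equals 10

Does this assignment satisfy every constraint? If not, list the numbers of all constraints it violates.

[1] V = 3, S = 8; 3 ≤ 8 — holds.
[2] 5U - 4T = 5(2) - 4(12) = -38 — holds.
[3] S = 8, and 8 ≠ 5 — holds.
[4] T - U = 12 - 2 = 10 — holds.
[5] U + S = 2 + 8 = 10; 10 > 8 — holds.
[6] S + U = 8 + 2 = 10 — holds.

All constraints are satisfied.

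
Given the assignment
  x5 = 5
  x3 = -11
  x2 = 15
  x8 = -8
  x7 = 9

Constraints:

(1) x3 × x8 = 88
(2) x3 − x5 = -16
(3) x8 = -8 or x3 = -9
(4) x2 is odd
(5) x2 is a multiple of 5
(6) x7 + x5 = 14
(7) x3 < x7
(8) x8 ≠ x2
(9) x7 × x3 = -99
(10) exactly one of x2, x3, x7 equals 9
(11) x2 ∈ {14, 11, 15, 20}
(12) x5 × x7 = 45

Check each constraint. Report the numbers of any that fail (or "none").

(1) x3 × x8 = -11 × (-8) = 88  true
(2) x3 − x5 = -11 − 5 = -16  true
(3) x8 = -8 = -8 (first disjunct)  true
(4) x2 = 15 is odd  true
(5) 15 / 5 = 3, so 5 divides 15  true
(6) x7 + x5 = 9 + 5 = 14  true
(7) x3 = -11, x7 = 9; -11 < 9  true
(8) x8 = -8, x2 = 15; distinct  true
(9) x7 × x3 = 9 × (-11) = -99  true
(10) x2=15, x3=-11, x7=9; 1 of them equals 9  true
(11) x2 = 15 is in {14, 11, 15, 20}  true
(12) x5 × x7 = 5 × 9 = 45  true

Yes — all constraints hold.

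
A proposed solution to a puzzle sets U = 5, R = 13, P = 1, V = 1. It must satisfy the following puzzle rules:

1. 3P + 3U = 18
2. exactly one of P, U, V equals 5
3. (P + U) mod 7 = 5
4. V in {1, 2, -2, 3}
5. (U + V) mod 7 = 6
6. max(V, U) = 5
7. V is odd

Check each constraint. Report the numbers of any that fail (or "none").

The assignment fails constraint 3.

1. 3P + 3U = 3(1) + 3(5) = 18 — holds.
2. P=1, U=5, V=1; 1 of them equals 5 — holds.
3. P + U = 6; 6 mod 7 = 6, not 5 — fails.
4. V = 1 is in {1, 2, -2, 3} — holds.
5. U + V = 6; 6 mod 7 = 6 — holds.
6. max(1, 5) = 5 — holds.
7. V = 1 is odd — holds.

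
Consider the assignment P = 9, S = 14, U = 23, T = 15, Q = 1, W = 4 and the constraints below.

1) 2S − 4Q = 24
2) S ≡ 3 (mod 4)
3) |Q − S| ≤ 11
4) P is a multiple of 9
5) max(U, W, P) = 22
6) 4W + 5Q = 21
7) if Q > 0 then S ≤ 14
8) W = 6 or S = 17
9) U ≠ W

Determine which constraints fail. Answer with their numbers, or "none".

1) 2S − 4Q = 2(14) − 4(1) = 24 — satisfied.
2) 14 mod 4 = 2, not 3 — violated.
3) |1 − 14| = 13; 13 > 11, exceeds bound 11 — violated.
4) 9 / 9 = 1, so 9 divides 9 — satisfied.
5) max(23, 4, 9) = 23, not 22 — violated.
6) 4W + 5Q = 4(4) + 5(1) = 21 — satisfied.
7) Q = 1 > 0, so we need S ≤ 14; S = 14 ≤ 14 — satisfied.
8) W = 4 ≠ 6 and S = 14 ≠ 17; both disjuncts false — violated.
9) U = 23, W = 4; distinct — satisfied.

No — constraints 2, 3, 5, 8 are not satisfied.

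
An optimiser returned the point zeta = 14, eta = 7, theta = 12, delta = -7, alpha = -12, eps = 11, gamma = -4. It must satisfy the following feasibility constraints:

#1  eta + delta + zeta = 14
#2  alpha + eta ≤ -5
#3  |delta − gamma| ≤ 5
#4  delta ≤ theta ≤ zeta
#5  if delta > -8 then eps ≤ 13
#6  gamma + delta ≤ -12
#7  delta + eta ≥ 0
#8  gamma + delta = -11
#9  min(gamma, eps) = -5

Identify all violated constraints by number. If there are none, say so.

#1 eta + delta + zeta = 7 + (-7) + 14 = 14 — OK.
#2 alpha + eta = -12 + 7 = -5; -5 ≤ -5 — OK.
#3 |-7 − (-4)| = 3; 3 ≤ 5 — OK.
#4 values -7 ≤ 12 ≤ 14 — OK.
#5 delta = -7 > -8, so we need eps ≤ 13; eps = 11 ≤ 13 — OK.
#6 gamma + delta = -4 + (-7) = -11; -11 > -12, bound -12 not met — violated.
#7 delta + eta = -7 + 7 = 0; 0 ≥ 0 — OK.
#8 gamma + delta = -4 + (-7) = -11 — OK.
#9 min(-4, 11) = -4, not -5 — violated.

No — constraints 6 and 9 are not satisfied.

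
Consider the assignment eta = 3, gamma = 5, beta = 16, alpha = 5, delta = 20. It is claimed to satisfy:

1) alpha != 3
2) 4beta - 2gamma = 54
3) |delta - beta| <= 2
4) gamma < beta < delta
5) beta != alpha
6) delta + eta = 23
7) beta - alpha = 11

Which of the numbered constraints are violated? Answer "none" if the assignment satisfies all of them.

1) alpha = 5, and 5 ≠ 3  holds
2) 4beta - 2gamma = 4(16) - 2(5) = 54  holds
3) |20 - 16| = 4; 4 > 2, exceeds bound 2  fails
4) values 5 < 16 < 20  holds
5) beta = 16, alpha = 5; distinct  holds
6) delta + eta = 20 + 3 = 23  holds
7) beta - alpha = 16 - 5 = 11  holds

Violated: 3.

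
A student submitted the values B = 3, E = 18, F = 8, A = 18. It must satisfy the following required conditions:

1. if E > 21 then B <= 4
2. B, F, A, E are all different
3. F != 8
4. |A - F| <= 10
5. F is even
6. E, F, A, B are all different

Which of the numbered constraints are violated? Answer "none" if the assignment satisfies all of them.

1. E = 18, not > 21; antecedent false, conditional vacuously true — holds.
2. A = E = 18, not all different — fails.
3. F = 8, but 8 is required to differ — fails.
4. |18 - 8| = 10; 10 ≤ 10 — holds.
5. F = 8 is even — holds.
6. E = A = 18, not all different — fails.

The assignment fails constraints 2, 3, and 6.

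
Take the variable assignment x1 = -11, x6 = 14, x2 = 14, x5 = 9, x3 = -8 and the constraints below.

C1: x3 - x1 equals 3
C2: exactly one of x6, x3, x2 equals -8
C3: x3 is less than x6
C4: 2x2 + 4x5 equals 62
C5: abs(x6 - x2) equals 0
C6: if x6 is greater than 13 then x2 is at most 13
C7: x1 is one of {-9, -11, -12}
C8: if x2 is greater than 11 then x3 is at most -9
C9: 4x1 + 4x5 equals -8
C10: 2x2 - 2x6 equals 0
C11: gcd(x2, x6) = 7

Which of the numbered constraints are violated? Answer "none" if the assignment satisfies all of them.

Violated: 4, 6, 8, 11.

C1: x3 - x1 = -8 - (-11) = 3  OK
C2: x6=14, x3=-8, x2=14; 1 of them equals -8  OK
C3: x3 = -8, x6 = 14; -8 < 14  OK
C4: 2x2 + 4x5 = 2(14) + 4(9) = 64, not 62  FAIL
C5: abs(14 - 14) = 0  OK
C6: x6 = 14 > 13, so we need x2 ≤ 13; but x2 = 14 > 13  FAIL
C7: x1 = -11 is in {-9, -11, -12}  OK
C8: x2 = 14 > 11, so we need x3 ≤ -9; but x3 = -8 > -9  FAIL
C9: 4x1 + 4x5 = 4(-11) + 4(9) = -8  OK
C10: 2x2 - 2x6 = 2(14) - 2(14) = 0  OK
C11: gcd(14, 14) = 14, not 7  FAIL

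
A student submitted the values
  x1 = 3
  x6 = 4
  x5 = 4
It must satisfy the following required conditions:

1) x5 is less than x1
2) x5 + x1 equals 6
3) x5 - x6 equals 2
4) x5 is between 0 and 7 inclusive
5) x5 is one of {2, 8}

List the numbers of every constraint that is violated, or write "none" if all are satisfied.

1) x5 = 4, x1 = 3; 4 ≥ 3 (want <) — violated.
2) x5 + x1 = 4 + 3 = 7, not 6 — violated.
3) x5 - x6 = 4 - 4 = 0, not 2 — violated.
4) x5 = 4 lies in [0, 7] — OK.
5) x5 = 4 is not in {2, 8} — violated.

The assignment fails constraints 1, 2, 3, and 5.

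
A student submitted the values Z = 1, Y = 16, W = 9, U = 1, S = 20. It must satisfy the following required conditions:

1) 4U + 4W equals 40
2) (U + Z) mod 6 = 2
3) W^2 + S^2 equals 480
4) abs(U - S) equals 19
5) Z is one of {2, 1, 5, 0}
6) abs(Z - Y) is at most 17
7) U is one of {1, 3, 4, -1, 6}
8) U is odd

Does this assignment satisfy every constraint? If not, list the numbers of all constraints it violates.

1) 4U + 4W = 4(1) + 4(9) = 40 — satisfied.
2) U + Z = 2; 2 mod 6 = 2 — satisfied.
3) W^2 + S^2 = 9^2 + 20^2 = 81 + 400 = 481, not 480 — violated.
4) abs(1 - 20) = 19 — satisfied.
5) Z = 1 is in {2, 1, 5, 0} — satisfied.
6) abs(1 - 16) = 15; 15 ≤ 17 — satisfied.
7) U = 1 is in {1, 3, 4, -1, 6} — satisfied.
8) U = 1 is odd — satisfied.

Violated: 3.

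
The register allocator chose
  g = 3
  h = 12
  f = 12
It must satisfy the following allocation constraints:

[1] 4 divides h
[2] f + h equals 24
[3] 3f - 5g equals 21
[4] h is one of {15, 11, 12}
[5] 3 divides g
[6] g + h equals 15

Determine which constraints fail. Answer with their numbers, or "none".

No violations.

[1] 12 / 4 = 3, so 4 divides 12 — holds.
[2] f + h = 12 + 12 = 24 — holds.
[3] 3f - 5g = 3(12) - 5(3) = 21 — holds.
[4] h = 12 is in {15, 11, 12} — holds.
[5] 3 / 3 = 1, so 3 divides 3 — holds.
[6] g + h = 3 + 12 = 15 — holds.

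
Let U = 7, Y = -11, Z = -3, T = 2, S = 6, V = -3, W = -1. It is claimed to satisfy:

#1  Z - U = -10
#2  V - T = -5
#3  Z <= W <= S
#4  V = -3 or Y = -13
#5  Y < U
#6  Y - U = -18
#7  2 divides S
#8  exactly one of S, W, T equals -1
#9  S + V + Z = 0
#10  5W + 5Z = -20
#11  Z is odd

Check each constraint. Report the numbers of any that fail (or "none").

#1 Z - U = -3 - 7 = -10  OK
#2 V - T = -3 - 2 = -5  OK
#3 values -3 <= -1 <= 6  OK
#4 V = -3 = -3 (first disjunct)  OK
#5 Y = -11, U = 7; -11 < 7  OK
#6 Y - U = -11 - 7 = -18  OK
#7 6 / 2 = 3, so 2 divides 6  OK
#8 S=6, W=-1, T=2; 1 of them equals -1  OK
#9 S + V + Z = 6 + (-3) + (-3) = 0  OK
#10 5W + 5Z = 5(-1) + 5(-3) = -20  OK
#11 Z = -3 is odd  OK

No violations.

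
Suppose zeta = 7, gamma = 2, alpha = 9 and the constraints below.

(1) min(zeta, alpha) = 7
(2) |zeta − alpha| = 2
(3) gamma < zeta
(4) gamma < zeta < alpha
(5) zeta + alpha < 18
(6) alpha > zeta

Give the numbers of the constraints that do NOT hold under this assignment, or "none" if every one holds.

(1) min(7, 9) = 7  ✓
(2) |7 − 9| = 2  ✓
(3) gamma = 2, zeta = 7; 2 < 7  ✓
(4) values 2 < 7 < 9  ✓
(5) zeta + alpha = 7 + 9 = 16; 16 < 18  ✓
(6) alpha = 9, zeta = 7; 9 > 7  ✓

The assignment satisfies every constraint.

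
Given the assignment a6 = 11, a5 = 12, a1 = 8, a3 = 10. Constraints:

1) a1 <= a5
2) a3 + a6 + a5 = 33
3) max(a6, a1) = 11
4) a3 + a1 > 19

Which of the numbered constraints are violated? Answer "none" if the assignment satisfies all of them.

No — constraint 4 is not satisfied.

1) a1 = 8, a5 = 12; 8 ≤ 12 — OK.
2) a3 + a6 + a5 = 10 + 11 + 12 = 33 — OK.
3) max(11, 8) = 11 — OK.
4) a3 + a1 = 10 + 8 = 18; 18 ≤ 19, bound 19 not met — violated.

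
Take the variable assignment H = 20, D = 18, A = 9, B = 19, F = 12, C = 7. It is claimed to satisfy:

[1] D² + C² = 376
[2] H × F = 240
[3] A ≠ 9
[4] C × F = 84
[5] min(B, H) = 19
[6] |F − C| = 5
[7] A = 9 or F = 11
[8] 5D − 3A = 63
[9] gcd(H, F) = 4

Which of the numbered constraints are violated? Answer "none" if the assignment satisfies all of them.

[1] D² + C² = 18² + 7² = 324 + 49 = 373, not 376  ✘
[2] H × F = 20 × 12 = 240  ✔
[3] A = 9, but 9 is required to differ  ✘
[4] C × F = 7 × 12 = 84  ✔
[5] min(19, 20) = 19  ✔
[6] |12 − 7| = 5  ✔
[7] A = 9 = 9 (first disjunct)  ✔
[8] 5D − 3A = 5(18) − 3(9) = 63  ✔
[9] gcd(20, 12) = 4  ✔

Constraints 1, 3 do not hold.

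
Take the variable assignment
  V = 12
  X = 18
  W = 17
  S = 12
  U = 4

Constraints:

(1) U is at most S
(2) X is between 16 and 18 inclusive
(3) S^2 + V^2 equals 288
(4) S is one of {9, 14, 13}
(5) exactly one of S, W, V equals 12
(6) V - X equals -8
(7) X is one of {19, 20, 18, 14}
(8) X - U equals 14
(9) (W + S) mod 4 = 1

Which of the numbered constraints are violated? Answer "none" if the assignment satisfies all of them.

(1) U = 4, S = 12; 4 ≤ 12  yes
(2) X = 18 lies in [16, 18]  yes
(3) S^2 + V^2 = 12^2 + 12^2 = 144 + 144 = 288  yes
(4) S = 12 is not in {9, 14, 13}  no
(5) S=12, W=17, V=12; 2 of them equal 12, not exactly one  no
(6) V - X = 12 - 18 = -6, not -8  no
(7) X = 18 is in {19, 20, 18, 14}  yes
(8) X - U = 18 - 4 = 14  yes
(9) W + S = 29; 29 mod 4 = 1  yes

Constraints 4, 5, and 6 are violated.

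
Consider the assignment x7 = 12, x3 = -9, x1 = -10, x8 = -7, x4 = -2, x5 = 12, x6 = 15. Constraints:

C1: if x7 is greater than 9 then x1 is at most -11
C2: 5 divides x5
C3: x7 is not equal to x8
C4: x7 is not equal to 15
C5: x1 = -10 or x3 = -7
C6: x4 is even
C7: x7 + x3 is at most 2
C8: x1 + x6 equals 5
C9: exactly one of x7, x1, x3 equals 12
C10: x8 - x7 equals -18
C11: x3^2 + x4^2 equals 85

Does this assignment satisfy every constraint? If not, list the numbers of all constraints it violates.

The assignment fails constraints 1, 2, 7, 10.

C1: x7 = 12 > 9, so we need x1 ≤ -11; but x1 = -10 > -11 — fails.
C2: 12 = 5*2 + 2, so 5 does not divide 12 — fails.
C3: x7 = 12, x8 = -7; distinct — holds.
C4: x7 = 12, and 12 ≠ 15 — holds.
C5: x1 = -10 = -10 (first disjunct) — holds.
C6: x4 = -2 is even — holds.
C7: x7 + x3 = 12 + (-9) = 3; 3 > 2, bound 2 not met — fails.
C8: x1 + x6 = -10 + 15 = 5 — holds.
C9: x7=12, x1=-10, x3=-9; 1 of them equals 12 — holds.
C10: x8 - x7 = -7 - 12 = -19, not -18 — fails.
C11: x3^2 + x4^2 = (-9)^2 + (-2)^2 = 81 + 4 = 85 — holds.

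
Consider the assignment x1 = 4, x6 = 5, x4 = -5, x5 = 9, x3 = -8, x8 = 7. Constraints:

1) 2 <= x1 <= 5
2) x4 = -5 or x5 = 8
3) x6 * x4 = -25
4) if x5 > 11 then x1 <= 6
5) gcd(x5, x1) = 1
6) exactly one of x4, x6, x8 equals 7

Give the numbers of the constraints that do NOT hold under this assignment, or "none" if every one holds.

1) x1 = 4 lies in [2, 5]  yes
2) x4 = -5 = -5 (first disjunct)  yes
3) x6 * x4 = 5 * (-5) = -25  yes
4) x5 = 9, not > 11; antecedent false, conditional vacuously true  yes
5) gcd(9, 4) = 1  yes
6) x4=-5, x6=5, x8=7; 1 of them equals 7  yes

The assignment satisfies every constraint.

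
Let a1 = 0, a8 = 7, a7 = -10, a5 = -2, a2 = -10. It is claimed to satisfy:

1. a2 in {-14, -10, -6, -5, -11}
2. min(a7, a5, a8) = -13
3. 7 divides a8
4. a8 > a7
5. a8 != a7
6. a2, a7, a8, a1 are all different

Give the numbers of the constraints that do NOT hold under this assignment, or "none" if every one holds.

Violated: 2 and 6.

1. a2 = -10 is in {-14, -10, -6, -5, -11}  OK
2. min(-10, -2, 7) = -10, not -13  FAIL
3. 7 / 7 = 1, so 7 divides 7  OK
4. a8 = 7, a7 = -10; 7 > -10  OK
5. a8 = 7, a7 = -10; distinct  OK
6. a2 = a7 = -10, not all different  FAIL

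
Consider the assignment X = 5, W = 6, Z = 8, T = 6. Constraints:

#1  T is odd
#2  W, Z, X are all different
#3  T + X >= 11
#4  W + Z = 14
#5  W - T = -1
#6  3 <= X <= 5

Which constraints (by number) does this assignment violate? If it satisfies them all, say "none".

The assignment fails constraints 1, 5.

#1 T = 6 is even — violated.
#2 values 6, 8, 5 are pairwise distinct — OK.
#3 T + X = 6 + 5 = 11; 11 ≥ 11 — OK.
#4 W + Z = 6 + 8 = 14 — OK.
#5 W - T = 6 - 6 = 0, not -1 — violated.
#6 X = 5 lies in [3, 5] — OK.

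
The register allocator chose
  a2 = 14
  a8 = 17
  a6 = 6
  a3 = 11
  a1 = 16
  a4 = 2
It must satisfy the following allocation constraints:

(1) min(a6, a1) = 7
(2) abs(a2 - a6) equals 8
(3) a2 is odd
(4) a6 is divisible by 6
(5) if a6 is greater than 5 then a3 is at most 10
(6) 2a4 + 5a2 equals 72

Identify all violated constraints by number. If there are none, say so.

The assignment fails constraints 1, 3, 5, and 6.

(1) min(6, 16) = 6, not 7  false
(2) abs(14 - 6) = 8  true
(3) a2 = 14 is even  false
(4) 6 / 6 = 1, so 6 divides 6  true
(5) a6 = 6 > 5, so we need a3 ≤ 10; but a3 = 11 > 10  false
(6) 2a4 + 5a2 = 2(2) + 5(14) = 74, not 72  false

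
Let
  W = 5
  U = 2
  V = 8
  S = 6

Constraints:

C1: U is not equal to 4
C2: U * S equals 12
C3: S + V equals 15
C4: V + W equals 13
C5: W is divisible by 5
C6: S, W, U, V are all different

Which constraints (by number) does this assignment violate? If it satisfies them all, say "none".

The assignment fails constraint 3.

C1: U = 2, and 2 ≠ 4  ✔
C2: U * S = 2 * 6 = 12  ✔
C3: S + V = 6 + 8 = 14, not 15  ✘
C4: V + W = 8 + 5 = 13  ✔
C5: 5 / 5 = 1, so 5 divides 5  ✔
C6: values 6, 5, 2, 8 are pairwise distinct  ✔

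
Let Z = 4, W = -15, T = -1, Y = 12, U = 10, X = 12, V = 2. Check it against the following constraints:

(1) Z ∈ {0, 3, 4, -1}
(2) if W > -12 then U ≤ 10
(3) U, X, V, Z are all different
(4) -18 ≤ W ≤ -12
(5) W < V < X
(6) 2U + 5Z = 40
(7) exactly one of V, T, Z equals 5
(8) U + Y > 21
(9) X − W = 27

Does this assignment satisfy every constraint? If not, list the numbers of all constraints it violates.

(1) Z = 4 is in {0, 3, 4, -1} — OK.
(2) W = -15, not > -12; antecedent false, conditional vacuously true — OK.
(3) values 10, 12, 2, 4 are pairwise distinct — OK.
(4) W = -15 lies in [-18, -12] — OK.
(5) values -15 < 2 < 12 — OK.
(6) 2U + 5Z = 2(10) + 5(4) = 40 — OK.
(7) V=2, T=-1, Z=4; 0 of them equal 5, not exactly one — violated.
(8) U + Y = 10 + 12 = 22; 22 > 21 — OK.
(9) X − W = 12 − (-15) = 27 — OK.

No — constraint 7 is not satisfied.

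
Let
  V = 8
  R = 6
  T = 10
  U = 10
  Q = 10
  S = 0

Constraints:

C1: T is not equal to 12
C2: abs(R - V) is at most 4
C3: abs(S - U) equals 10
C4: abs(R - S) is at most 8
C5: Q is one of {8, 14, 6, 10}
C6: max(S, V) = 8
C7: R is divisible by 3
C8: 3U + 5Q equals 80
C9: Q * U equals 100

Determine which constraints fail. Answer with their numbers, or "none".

C1: T = 10, and 10 ≠ 12  ✓
C2: abs(6 - 8) = 2; 2 ≤ 4  ✓
C3: abs(0 - 10) = 10  ✓
C4: abs(6 - 0) = 6; 6 ≤ 8  ✓
C5: Q = 10 is in {8, 14, 6, 10}  ✓
C6: max(0, 8) = 8  ✓
C7: 6 / 3 = 2, so 3 divides 6  ✓
C8: 3U + 5Q = 3(10) + 5(10) = 80  ✓
C9: Q * U = 10 * 10 = 100  ✓

All constraints are satisfied.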